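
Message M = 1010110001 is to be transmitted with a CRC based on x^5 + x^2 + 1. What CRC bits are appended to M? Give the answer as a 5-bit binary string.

11101

Append 5 zeros: 101011000100000. Divide by 100101 (XOR where the leading bit is 1):
  pos 0: 101011 XOR 100101 = 001110
  pos 2: 111000 XOR 100101 = 011101
  pos 3: 111010 XOR 100101 = 011111
  pos 4: 111111 XOR 100101 = 011010
  pos 5: 110100 XOR 100101 = 010001
  pos 6: 100010 XOR 100101 = 000111
  pos 9: 111000 XOR 100101 = 011101
Remainder (last 5 bits) = 11101. This is the CRC / FCS.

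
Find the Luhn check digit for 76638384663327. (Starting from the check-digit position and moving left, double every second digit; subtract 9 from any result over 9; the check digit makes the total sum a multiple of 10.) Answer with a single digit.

Partial digits right→left: 7 2 3 3 6 6 4 8 3 8 3 6 6 7
Double every second digit counting from the check-digit position (so the 1st, 3rd, 5th, ... of the partial from the right).
  doubled (with −9 where >9): 5 6 3 8 6 6 3 → sum 37
  kept as-is: 2 3 6 8 8 6 7 → sum 40
Total = 37 + 40 = 77.
Check digit = (10 − (77 mod 10)) mod 10 = 3.

3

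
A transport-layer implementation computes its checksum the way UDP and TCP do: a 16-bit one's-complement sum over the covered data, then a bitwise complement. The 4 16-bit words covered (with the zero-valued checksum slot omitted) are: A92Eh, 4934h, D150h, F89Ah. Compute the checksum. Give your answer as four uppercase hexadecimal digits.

43B1

One's-complement addition (fold any carry out of bit 15 back into bit 0):
  0xA92E + 0x4934 = 0x0F262
  0xF262 + 0xD150 = 0x1C3B2 → wrap carry → 0xC3B3
  0xC3B3 + 0xF89A = 0x1BC4D → wrap carry → 0xBC4E
One's-complement sum = 0xBC4E.
Checksum = ~0xBC4E & 0xFFFF = 0x43B1.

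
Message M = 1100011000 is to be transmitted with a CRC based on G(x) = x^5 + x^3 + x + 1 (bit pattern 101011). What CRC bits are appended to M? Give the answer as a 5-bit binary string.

Append 5 zeros: 110001100000000. Divide by 101011 (XOR where the leading bit is 1):
  pos 0: 110001 XOR 101011 = 011010
  pos 1: 110101 XOR 101011 = 011110
  pos 2: 111100 XOR 101011 = 010111
  pos 3: 101110 XOR 101011 = 000101
  pos 6: 101000 XOR 101011 = 000011
Remainder (last 5 bits) = 11000. This is the CRC / FCS.

11000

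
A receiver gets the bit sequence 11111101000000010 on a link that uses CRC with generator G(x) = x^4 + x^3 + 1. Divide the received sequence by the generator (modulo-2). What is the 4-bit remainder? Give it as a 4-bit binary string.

0000

Modulo-2 division of 11111101000000010 by 11001:
  pos 0: 11111 XOR 11001 = 00110
  pos 2: 11010 XOR 11001 = 00011
  pos 5: 11100 XOR 11001 = 00101
  pos 7: 10100 XOR 11001 = 01101
  pos 8: 11010 XOR 11001 = 00011
  pos 11: 11001 XOR 11001 = 00000
Remainder = 0000 (zero — the frame passes the CRC check).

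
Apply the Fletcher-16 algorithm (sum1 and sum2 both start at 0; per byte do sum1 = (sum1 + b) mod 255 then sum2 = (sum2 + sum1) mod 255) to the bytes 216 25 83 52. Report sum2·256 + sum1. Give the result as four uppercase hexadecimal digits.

Running sums (mod 255):
  after byte 0 (216): sum1=216, sum2=216
  after byte 1 (25): sum1=241, sum2=202
  after byte 2 (83): sum1=69, sum2=16
  after byte 3 (52): sum1=121, sum2=137
Checksum = sum2·256 + sum1 = 137·256 + 121 = 35193 = 0x8979.

8979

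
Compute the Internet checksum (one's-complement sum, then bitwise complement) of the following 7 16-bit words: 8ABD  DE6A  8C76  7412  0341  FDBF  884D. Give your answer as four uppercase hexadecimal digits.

One's-complement addition (fold any carry out of bit 15 back into bit 0):
  0x8ABD + 0xDE6A = 0x16927 → wrap carry → 0x6928
  0x6928 + 0x8C76 = 0x0F59E
  0xF59E + 0x7412 = 0x169B0 → wrap carry → 0x69B1
  0x69B1 + 0x0341 = 0x06CF2
  0x6CF2 + 0xFDBF = 0x16AB1 → wrap carry → 0x6AB2
  0x6AB2 + 0x884D = 0x0F2FF
One's-complement sum = 0xF2FF.
Checksum = ~0xF2FF & 0xFFFF = 0x0D00.

0D00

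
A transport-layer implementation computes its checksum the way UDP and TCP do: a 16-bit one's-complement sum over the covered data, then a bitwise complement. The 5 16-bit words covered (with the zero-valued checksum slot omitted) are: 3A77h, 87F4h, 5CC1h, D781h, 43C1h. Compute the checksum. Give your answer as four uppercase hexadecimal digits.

C58F

One's-complement addition (fold any carry out of bit 15 back into bit 0):
  0x3A77 + 0x87F4 = 0x0C26B
  0xC26B + 0x5CC1 = 0x11F2C → wrap carry → 0x1F2D
  0x1F2D + 0xD781 = 0x0F6AE
  0xF6AE + 0x43C1 = 0x13A6F → wrap carry → 0x3A70
One's-complement sum = 0x3A70.
Checksum = ~0x3A70 & 0xFFFF = 0xC58F.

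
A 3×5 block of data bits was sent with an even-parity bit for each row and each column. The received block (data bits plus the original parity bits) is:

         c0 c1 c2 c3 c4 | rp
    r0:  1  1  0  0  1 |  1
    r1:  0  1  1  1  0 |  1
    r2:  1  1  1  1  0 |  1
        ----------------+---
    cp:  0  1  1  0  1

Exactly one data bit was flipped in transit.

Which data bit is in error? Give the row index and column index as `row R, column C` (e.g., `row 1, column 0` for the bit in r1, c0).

Recompute each row's even parity and compare to rp:
  r0: data parity 1, sent rp 1 → ok
  r1: data parity 1, sent rp 1 → ok
  r2: data parity 0, sent rp 1 → mismatch
Recompute each column's even parity and compare to cp:
  c0: data parity 0, sent cp 0 → ok
  c1: data parity 1, sent cp 1 → ok
  c2: data parity 0, sent cp 1 → mismatch
  c3: data parity 0, sent cp 0 → ok
  c4: data parity 1, sent cp 1 → ok
Exactly one row (r2) and one column (c2) fail → the flipped bit is at their intersection.

row 2, column 2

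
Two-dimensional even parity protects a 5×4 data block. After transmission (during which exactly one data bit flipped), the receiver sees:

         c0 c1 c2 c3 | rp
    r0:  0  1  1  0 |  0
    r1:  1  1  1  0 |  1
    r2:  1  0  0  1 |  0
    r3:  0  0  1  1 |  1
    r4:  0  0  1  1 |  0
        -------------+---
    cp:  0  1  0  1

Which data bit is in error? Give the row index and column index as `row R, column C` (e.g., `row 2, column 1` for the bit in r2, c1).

row 3, column 1

Recompute each row's even parity and compare to rp:
  r0: data parity 0, sent rp 0 → ok
  r1: data parity 1, sent rp 1 → ok
  r2: data parity 0, sent rp 0 → ok
  r3: data parity 0, sent rp 1 → mismatch
  r4: data parity 0, sent rp 0 → ok
Recompute each column's even parity and compare to cp:
  c0: data parity 0, sent cp 0 → ok
  c1: data parity 0, sent cp 1 → mismatch
  c2: data parity 0, sent cp 0 → ok
  c3: data parity 1, sent cp 1 → ok
Exactly one row (r3) and one column (c1) fail → the flipped bit is at their intersection.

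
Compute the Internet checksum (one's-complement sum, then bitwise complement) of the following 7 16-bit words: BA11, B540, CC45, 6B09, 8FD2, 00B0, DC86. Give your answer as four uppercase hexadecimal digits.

EC54

One's-complement addition (fold any carry out of bit 15 back into bit 0):
  0xBA11 + 0xB540 = 0x16F51 → wrap carry → 0x6F52
  0x6F52 + 0xCC45 = 0x13B97 → wrap carry → 0x3B98
  0x3B98 + 0x6B09 = 0x0A6A1
  0xA6A1 + 0x8FD2 = 0x13673 → wrap carry → 0x3674
  0x3674 + 0x00B0 = 0x03724
  0x3724 + 0xDC86 = 0x113AA → wrap carry → 0x13AB
One's-complement sum = 0x13AB.
Checksum = ~0x13AB & 0xFFFF = 0xEC54.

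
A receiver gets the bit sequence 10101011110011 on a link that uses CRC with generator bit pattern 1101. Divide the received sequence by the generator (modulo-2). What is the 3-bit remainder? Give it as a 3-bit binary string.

Modulo-2 division of 10101011110011 by 1101:
  pos 0: 1010 XOR 1101 = 0111
  pos 1: 1111 XOR 1101 = 0010
  pos 3: 1001 XOR 1101 = 0100
  pos 4: 1001 XOR 1101 = 0100
  pos 5: 1001 XOR 1101 = 0100
  pos 6: 1001 XOR 1101 = 0100
  pos 7: 1000 XOR 1101 = 0101
  pos 8: 1010 XOR 1101 = 0111
  pos 9: 1111 XOR 1101 = 0010
Remainder = 101 (nonzero — an error is detected).

101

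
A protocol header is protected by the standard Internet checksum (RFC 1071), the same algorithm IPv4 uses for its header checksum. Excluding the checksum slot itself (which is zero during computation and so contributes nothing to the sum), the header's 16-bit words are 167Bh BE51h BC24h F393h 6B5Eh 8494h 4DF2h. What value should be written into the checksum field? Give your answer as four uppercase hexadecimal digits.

3D95

One's-complement addition (fold any carry out of bit 15 back into bit 0):
  0x167B + 0xBE51 = 0x0D4CC
  0xD4CC + 0xBC24 = 0x190F0 → wrap carry → 0x90F1
  0x90F1 + 0xF393 = 0x18484 → wrap carry → 0x8485
  0x8485 + 0x6B5E = 0x0EFE3
  0xEFE3 + 0x8494 = 0x17477 → wrap carry → 0x7478
  0x7478 + 0x4DF2 = 0x0C26A
One's-complement sum = 0xC26A.
Checksum = ~0xC26A & 0xFFFF = 0x3D95.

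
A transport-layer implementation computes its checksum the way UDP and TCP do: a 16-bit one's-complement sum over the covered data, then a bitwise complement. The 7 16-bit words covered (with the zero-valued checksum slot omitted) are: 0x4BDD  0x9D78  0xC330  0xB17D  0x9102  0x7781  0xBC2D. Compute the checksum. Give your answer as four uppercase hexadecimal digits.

One's-complement addition (fold any carry out of bit 15 back into bit 0):
  0x4BDD + 0x9D78 = 0x0E955
  0xE955 + 0xC330 = 0x1AC85 → wrap carry → 0xAC86
  0xAC86 + 0xB17D = 0x15E03 → wrap carry → 0x5E04
  0x5E04 + 0x9102 = 0x0EF06
  0xEF06 + 0x7781 = 0x16687 → wrap carry → 0x6688
  0x6688 + 0xBC2D = 0x122B5 → wrap carry → 0x22B6
One's-complement sum = 0x22B6.
Checksum = ~0x22B6 & 0xFFFF = 0xDD49.

DD49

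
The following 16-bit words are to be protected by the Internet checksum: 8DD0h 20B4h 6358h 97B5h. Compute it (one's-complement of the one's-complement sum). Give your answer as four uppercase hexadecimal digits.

One's-complement addition (fold any carry out of bit 15 back into bit 0):
  0x8DD0 + 0x20B4 = 0x0AE84
  0xAE84 + 0x6358 = 0x111DC → wrap carry → 0x11DD
  0x11DD + 0x97B5 = 0x0A992
One's-complement sum = 0xA992.
Checksum = ~0xA992 & 0xFFFF = 0x566D.

566D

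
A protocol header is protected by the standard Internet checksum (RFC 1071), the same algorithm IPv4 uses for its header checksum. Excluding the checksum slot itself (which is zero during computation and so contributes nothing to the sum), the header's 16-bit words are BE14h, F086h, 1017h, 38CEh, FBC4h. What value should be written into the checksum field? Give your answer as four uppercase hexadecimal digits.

One's-complement addition (fold any carry out of bit 15 back into bit 0):
  0xBE14 + 0xF086 = 0x1AE9A → wrap carry → 0xAE9B
  0xAE9B + 0x1017 = 0x0BEB2
  0xBEB2 + 0x38CE = 0x0F780
  0xF780 + 0xFBC4 = 0x1F344 → wrap carry → 0xF345
One's-complement sum = 0xF345.
Checksum = ~0xF345 & 0xFFFF = 0x0CBA.

0CBA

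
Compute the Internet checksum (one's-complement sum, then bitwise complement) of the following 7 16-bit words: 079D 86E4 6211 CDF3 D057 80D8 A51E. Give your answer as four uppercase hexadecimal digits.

One's-complement addition (fold any carry out of bit 15 back into bit 0):
  0x079D + 0x86E4 = 0x08E81
  0x8E81 + 0x6211 = 0x0F092
  0xF092 + 0xCDF3 = 0x1BE85 → wrap carry → 0xBE86
  0xBE86 + 0xD057 = 0x18EDD → wrap carry → 0x8EDE
  0x8EDE + 0x80D8 = 0x10FB6 → wrap carry → 0x0FB7
  0x0FB7 + 0xA51E = 0x0B4D5
One's-complement sum = 0xB4D5.
Checksum = ~0xB4D5 & 0xFFFF = 0x4B2A.

4B2A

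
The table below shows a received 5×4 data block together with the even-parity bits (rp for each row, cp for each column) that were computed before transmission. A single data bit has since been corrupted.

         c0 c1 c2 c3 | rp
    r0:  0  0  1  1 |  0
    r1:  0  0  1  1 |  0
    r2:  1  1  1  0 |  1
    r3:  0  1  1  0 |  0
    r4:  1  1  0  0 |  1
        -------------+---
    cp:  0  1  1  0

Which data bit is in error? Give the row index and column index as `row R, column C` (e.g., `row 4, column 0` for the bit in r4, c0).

Recompute each row's even parity and compare to rp:
  r0: data parity 0, sent rp 0 → ok
  r1: data parity 0, sent rp 0 → ok
  r2: data parity 1, sent rp 1 → ok
  r3: data parity 0, sent rp 0 → ok
  r4: data parity 0, sent rp 1 → mismatch
Recompute each column's even parity and compare to cp:
  c0: data parity 0, sent cp 0 → ok
  c1: data parity 1, sent cp 1 → ok
  c2: data parity 0, sent cp 1 → mismatch
  c3: data parity 0, sent cp 0 → ok
Exactly one row (r4) and one column (c2) fail → the flipped bit is at their intersection.

row 4, column 2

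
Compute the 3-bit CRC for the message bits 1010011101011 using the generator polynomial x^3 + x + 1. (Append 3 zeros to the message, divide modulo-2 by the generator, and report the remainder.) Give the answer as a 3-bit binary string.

010

Append 3 zeros: 1010011101011000. Divide by 1011 (XOR where the leading bit is 1):
  pos 0: 1010 XOR 1011 = 0001
  pos 3: 1011 XOR 1011 = 0000
  pos 7: 1010 XOR 1011 = 0001
  pos 10: 1110 XOR 1011 = 0101
  pos 11: 1010 XOR 1011 = 0001
Remainder (last 3 bits) = 010. This is the CRC / FCS.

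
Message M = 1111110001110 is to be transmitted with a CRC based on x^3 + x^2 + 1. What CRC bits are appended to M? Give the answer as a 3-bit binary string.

110

Append 3 zeros: 1111110001110000. Divide by 1101 (XOR where the leading bit is 1):
  pos 0: 1111 XOR 1101 = 0010
  pos 2: 1011 XOR 1101 = 0110
  pos 3: 1100 XOR 1101 = 0001
  pos 6: 1001 XOR 1101 = 0100
  pos 7: 1001 XOR 1101 = 0100
  pos 8: 1001 XOR 1101 = 0100
  pos 9: 1000 XOR 1101 = 0101
  pos 10: 1010 XOR 1101 = 0111
  pos 11: 1110 XOR 1101 = 0011
Remainder (last 3 bits) = 110. This is the CRC / FCS.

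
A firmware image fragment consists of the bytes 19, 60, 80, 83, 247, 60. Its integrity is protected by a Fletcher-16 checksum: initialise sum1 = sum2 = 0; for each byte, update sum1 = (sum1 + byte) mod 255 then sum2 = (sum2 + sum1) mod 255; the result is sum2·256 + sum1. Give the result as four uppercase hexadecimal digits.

Running sums (mod 255):
  after byte 0 (19): sum1=19, sum2=19
  after byte 1 (60): sum1=79, sum2=98
  after byte 2 (80): sum1=159, sum2=2
  after byte 3 (83): sum1=242, sum2=244
  after byte 4 (247): sum1=234, sum2=223
  after byte 5 (60): sum1=39, sum2=7
Checksum = sum2·256 + sum1 = 7·256 + 39 = 1831 = 0x0727.

0727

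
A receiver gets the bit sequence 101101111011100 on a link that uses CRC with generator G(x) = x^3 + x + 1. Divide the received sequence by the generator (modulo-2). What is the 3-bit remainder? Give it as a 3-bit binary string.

Modulo-2 division of 101101111011100 by 1011:
  pos 0: 1011 XOR 1011 = 0000
  pos 5: 1111 XOR 1011 = 0100
  pos 6: 1000 XOR 1011 = 0011
  pos 8: 1111 XOR 1011 = 0100
  pos 9: 1001 XOR 1011 = 0010
  pos 11: 1000 XOR 1011 = 0011
Remainder = 011 (nonzero — an error is detected).

011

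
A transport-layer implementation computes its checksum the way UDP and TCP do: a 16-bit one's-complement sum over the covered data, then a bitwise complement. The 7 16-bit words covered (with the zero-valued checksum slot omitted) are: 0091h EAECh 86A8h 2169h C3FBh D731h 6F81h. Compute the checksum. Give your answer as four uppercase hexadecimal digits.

One's-complement addition (fold any carry out of bit 15 back into bit 0):
  0x0091 + 0xEAEC = 0x0EB7D
  0xEB7D + 0x86A8 = 0x17225 → wrap carry → 0x7226
  0x7226 + 0x2169 = 0x0938F
  0x938F + 0xC3FB = 0x1578A → wrap carry → 0x578B
  0x578B + 0xD731 = 0x12EBC → wrap carry → 0x2EBD
  0x2EBD + 0x6F81 = 0x09E3E
One's-complement sum = 0x9E3E.
Checksum = ~0x9E3E & 0xFFFF = 0x61C1.

61C1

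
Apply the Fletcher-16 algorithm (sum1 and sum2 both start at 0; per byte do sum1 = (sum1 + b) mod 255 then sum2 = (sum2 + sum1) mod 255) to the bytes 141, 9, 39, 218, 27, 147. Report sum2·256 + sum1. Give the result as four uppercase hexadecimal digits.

Running sums (mod 255):
  after byte 0 (141): sum1=141, sum2=141
  after byte 1 (9): sum1=150, sum2=36
  after byte 2 (39): sum1=189, sum2=225
  after byte 3 (218): sum1=152, sum2=122
  after byte 4 (27): sum1=179, sum2=46
  after byte 5 (147): sum1=71, sum2=117
Checksum = sum2·256 + sum1 = 117·256 + 71 = 30023 = 0x7547.

7547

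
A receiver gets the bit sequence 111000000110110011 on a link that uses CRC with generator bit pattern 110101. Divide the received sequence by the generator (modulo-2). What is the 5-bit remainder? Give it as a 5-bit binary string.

11100

Modulo-2 division of 111000000110110011 by 110101:
  pos 0: 111000 XOR 110101 = 001101
  pos 2: 110100 XOR 110101 = 000001
  pos 7: 101101 XOR 110101 = 011000
  pos 8: 110001 XOR 110101 = 000100
  pos 11: 100001 XOR 110101 = 010100
  pos 12: 101001 XOR 110101 = 011100
Remainder = 11100 (nonzero — an error is detected).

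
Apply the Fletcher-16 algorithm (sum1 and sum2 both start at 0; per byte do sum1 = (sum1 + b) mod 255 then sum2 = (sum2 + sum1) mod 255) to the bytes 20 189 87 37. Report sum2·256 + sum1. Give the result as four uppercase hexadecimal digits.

5D4E

Running sums (mod 255):
  after byte 0 (20): sum1=20, sum2=20
  after byte 1 (189): sum1=209, sum2=229
  after byte 2 (87): sum1=41, sum2=15
  after byte 3 (37): sum1=78, sum2=93
Checksum = sum2·256 + sum1 = 93·256 + 78 = 23886 = 0x5D4E.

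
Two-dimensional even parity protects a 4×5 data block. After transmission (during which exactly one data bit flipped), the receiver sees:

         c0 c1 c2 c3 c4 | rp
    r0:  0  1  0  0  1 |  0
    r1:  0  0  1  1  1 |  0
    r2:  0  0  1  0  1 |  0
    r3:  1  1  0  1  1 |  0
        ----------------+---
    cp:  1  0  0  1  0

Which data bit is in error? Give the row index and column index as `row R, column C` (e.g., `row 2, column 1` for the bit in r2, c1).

row 1, column 3

Recompute each row's even parity and compare to rp:
  r0: data parity 0, sent rp 0 → ok
  r1: data parity 1, sent rp 0 → mismatch
  r2: data parity 0, sent rp 0 → ok
  r3: data parity 0, sent rp 0 → ok
Recompute each column's even parity and compare to cp:
  c0: data parity 1, sent cp 1 → ok
  c1: data parity 0, sent cp 0 → ok
  c2: data parity 0, sent cp 0 → ok
  c3: data parity 0, sent cp 1 → mismatch
  c4: data parity 0, sent cp 0 → ok
Exactly one row (r1) and one column (c3) fail → the flipped bit is at their intersection.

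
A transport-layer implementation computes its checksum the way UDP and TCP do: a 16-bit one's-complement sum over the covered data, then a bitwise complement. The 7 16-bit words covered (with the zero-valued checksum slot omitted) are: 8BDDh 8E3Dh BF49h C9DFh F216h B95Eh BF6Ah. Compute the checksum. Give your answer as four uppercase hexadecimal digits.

F1DA

One's-complement addition (fold any carry out of bit 15 back into bit 0):
  0x8BDD + 0x8E3D = 0x11A1A → wrap carry → 0x1A1B
  0x1A1B + 0xBF49 = 0x0D964
  0xD964 + 0xC9DF = 0x1A343 → wrap carry → 0xA344
  0xA344 + 0xF216 = 0x1955A → wrap carry → 0x955B
  0x955B + 0xB95E = 0x14EB9 → wrap carry → 0x4EBA
  0x4EBA + 0xBF6A = 0x10E24 → wrap carry → 0x0E25
One's-complement sum = 0x0E25.
Checksum = ~0x0E25 & 0xFFFF = 0xF1DA.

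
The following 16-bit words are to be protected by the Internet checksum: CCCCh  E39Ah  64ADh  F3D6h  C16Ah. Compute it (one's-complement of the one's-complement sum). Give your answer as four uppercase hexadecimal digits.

One's-complement addition (fold any carry out of bit 15 back into bit 0):
  0xCCCC + 0xE39A = 0x1B066 → wrap carry → 0xB067
  0xB067 + 0x64AD = 0x11514 → wrap carry → 0x1515
  0x1515 + 0xF3D6 = 0x108EB → wrap carry → 0x08EC
  0x08EC + 0xC16A = 0x0CA56
One's-complement sum = 0xCA56.
Checksum = ~0xCA56 & 0xFFFF = 0x35A9.

35A9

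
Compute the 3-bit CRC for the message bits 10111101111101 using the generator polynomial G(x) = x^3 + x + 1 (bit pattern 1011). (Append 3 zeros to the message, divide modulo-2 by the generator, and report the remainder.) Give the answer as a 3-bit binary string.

Append 3 zeros: 10111101111101000. Divide by 1011 (XOR where the leading bit is 1):
  pos 0: 1011 XOR 1011 = 0000
  pos 4: 1101 XOR 1011 = 0110
  pos 5: 1101 XOR 1011 = 0110
  pos 6: 1101 XOR 1011 = 0110
  pos 7: 1101 XOR 1011 = 0110
  pos 8: 1101 XOR 1011 = 0110
  pos 9: 1100 XOR 1011 = 0111
  pos 10: 1111 XOR 1011 = 0100
  pos 11: 1000 XOR 1011 = 0011
  pos 13: 1100 XOR 1011 = 0111
Remainder (last 3 bits) = 111. This is the CRC / FCS.

111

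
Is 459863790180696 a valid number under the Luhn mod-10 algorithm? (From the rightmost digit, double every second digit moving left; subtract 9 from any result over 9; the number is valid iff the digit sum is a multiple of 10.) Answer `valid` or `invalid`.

From the right, keep odd positions and double even positions (subtract 9 from any doubled value over 9):
  doubled (positions 2,4,...): 9 0 2 9 6 7 1 → sum 34
  kept (positions 1,3,...): 6 6 8 0 7 6 9 4 → sum 46
Total = 80.
80 mod 10 = 0, so the number is valid.

valid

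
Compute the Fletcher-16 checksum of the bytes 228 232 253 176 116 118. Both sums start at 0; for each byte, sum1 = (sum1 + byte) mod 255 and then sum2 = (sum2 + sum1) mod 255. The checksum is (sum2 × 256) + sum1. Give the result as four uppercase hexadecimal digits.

5367

Running sums (mod 255):
  after byte 0 (228): sum1=228, sum2=228
  after byte 1 (232): sum1=205, sum2=178
  after byte 2 (253): sum1=203, sum2=126
  after byte 3 (176): sum1=124, sum2=250
  after byte 4 (116): sum1=240, sum2=235
  after byte 5 (118): sum1=103, sum2=83
Checksum = sum2·256 + sum1 = 83·256 + 103 = 21351 = 0x5367.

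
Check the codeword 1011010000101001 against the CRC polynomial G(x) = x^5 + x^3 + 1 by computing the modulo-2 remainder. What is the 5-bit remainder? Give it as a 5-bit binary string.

Modulo-2 division of 1011010000101001 by 101001:
  pos 0: 101101 XOR 101001 = 000100
  pos 3: 100000 XOR 101001 = 001001
  pos 5: 100101 XOR 101001 = 001100
  pos 7: 110001 XOR 101001 = 011000
  pos 8: 110000 XOR 101001 = 011001
  pos 9: 110010 XOR 101001 = 011011
  pos 10: 110111 XOR 101001 = 011110
Remainder = 11110 (nonzero — an error is detected).

11110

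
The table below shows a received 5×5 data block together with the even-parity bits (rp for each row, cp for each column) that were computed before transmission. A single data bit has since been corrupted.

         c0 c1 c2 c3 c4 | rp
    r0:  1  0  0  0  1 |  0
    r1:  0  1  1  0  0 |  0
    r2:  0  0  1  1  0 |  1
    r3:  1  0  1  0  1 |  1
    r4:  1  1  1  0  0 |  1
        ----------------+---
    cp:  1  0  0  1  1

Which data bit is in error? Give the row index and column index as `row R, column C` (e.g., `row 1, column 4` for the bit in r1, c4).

row 2, column 4

Recompute each row's even parity and compare to rp:
  r0: data parity 0, sent rp 0 → ok
  r1: data parity 0, sent rp 0 → ok
  r2: data parity 0, sent rp 1 → mismatch
  r3: data parity 1, sent rp 1 → ok
  r4: data parity 1, sent rp 1 → ok
Recompute each column's even parity and compare to cp:
  c0: data parity 1, sent cp 1 → ok
  c1: data parity 0, sent cp 0 → ok
  c2: data parity 0, sent cp 0 → ok
  c3: data parity 1, sent cp 1 → ok
  c4: data parity 0, sent cp 1 → mismatch
Exactly one row (r2) and one column (c4) fail → the flipped bit is at their intersection.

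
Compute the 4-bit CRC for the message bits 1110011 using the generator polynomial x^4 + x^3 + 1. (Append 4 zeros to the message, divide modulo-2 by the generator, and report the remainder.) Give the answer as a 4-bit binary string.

Append 4 zeros: 11100110000. Divide by 11001 (XOR where the leading bit is 1):
  pos 0: 11100 XOR 11001 = 00101
  pos 2: 10111 XOR 11001 = 01110
  pos 3: 11100 XOR 11001 = 00101
  pos 5: 10100 XOR 11001 = 01101
  pos 6: 11010 XOR 11001 = 00011
Remainder (last 4 bits) = 0011. This is the CRC / FCS.

0011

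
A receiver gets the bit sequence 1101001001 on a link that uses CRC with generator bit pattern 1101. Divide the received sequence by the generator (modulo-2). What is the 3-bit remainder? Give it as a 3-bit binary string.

100

Modulo-2 division of 1101001001 by 1101:
  pos 0: 1101 XOR 1101 = 0000
  pos 6: 1001 XOR 1101 = 0100
Remainder = 100 (nonzero — an error is detected).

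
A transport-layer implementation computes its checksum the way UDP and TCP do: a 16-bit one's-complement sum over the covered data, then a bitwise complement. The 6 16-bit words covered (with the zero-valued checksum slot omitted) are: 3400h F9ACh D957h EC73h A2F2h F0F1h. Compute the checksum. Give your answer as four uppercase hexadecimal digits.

One's-complement addition (fold any carry out of bit 15 back into bit 0):
  0x3400 + 0xF9AC = 0x12DAC → wrap carry → 0x2DAD
  0x2DAD + 0xD957 = 0x10704 → wrap carry → 0x0705
  0x0705 + 0xEC73 = 0x0F378
  0xF378 + 0xA2F2 = 0x1966A → wrap carry → 0x966B
  0x966B + 0xF0F1 = 0x1875C → wrap carry → 0x875D
One's-complement sum = 0x875D.
Checksum = ~0x875D & 0xFFFF = 0x78A2.

78A2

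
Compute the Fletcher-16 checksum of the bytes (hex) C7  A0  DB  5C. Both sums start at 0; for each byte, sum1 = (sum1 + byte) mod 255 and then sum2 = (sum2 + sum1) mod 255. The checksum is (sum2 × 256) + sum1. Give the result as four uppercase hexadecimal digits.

15A0

Running sums (mod 255):
  after byte 0 (C7): sum1=199, sum2=199
  after byte 1 (A0): sum1=104, sum2=48
  after byte 2 (DB): sum1=68, sum2=116
  after byte 3 (5C): sum1=160, sum2=21
Checksum = sum2·256 + sum1 = 21·256 + 160 = 5536 = 0x15A0.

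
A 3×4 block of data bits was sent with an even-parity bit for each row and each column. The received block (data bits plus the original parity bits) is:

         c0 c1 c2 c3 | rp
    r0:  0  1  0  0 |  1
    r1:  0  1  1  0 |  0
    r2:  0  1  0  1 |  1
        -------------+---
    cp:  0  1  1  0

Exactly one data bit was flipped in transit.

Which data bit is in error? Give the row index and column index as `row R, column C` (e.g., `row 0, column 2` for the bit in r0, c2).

Recompute each row's even parity and compare to rp:
  r0: data parity 1, sent rp 1 → ok
  r1: data parity 0, sent rp 0 → ok
  r2: data parity 0, sent rp 1 → mismatch
Recompute each column's even parity and compare to cp:
  c0: data parity 0, sent cp 0 → ok
  c1: data parity 1, sent cp 1 → ok
  c2: data parity 1, sent cp 1 → ok
  c3: data parity 1, sent cp 0 → mismatch
Exactly one row (r2) and one column (c3) fail → the flipped bit is at their intersection.

row 2, column 3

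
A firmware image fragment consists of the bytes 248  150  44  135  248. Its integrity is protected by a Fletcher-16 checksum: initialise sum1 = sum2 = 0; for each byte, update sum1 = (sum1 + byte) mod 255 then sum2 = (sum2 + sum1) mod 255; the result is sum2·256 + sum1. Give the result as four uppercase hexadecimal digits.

C33C

Running sums (mod 255):
  after byte 0 (248): sum1=248, sum2=248
  after byte 1 (150): sum1=143, sum2=136
  after byte 2 (44): sum1=187, sum2=68
  after byte 3 (135): sum1=67, sum2=135
  after byte 4 (248): sum1=60, sum2=195
Checksum = sum2·256 + sum1 = 195·256 + 60 = 49980 = 0xC33C.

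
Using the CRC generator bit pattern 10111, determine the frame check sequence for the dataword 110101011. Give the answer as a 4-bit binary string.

0101

Append 4 zeros: 1101010110000. Divide by 10111 (XOR where the leading bit is 1):
  pos 0: 11010 XOR 10111 = 01101
  pos 1: 11011 XOR 10111 = 01100
  pos 2: 11000 XOR 10111 = 01111
  pos 3: 11111 XOR 10111 = 01000
  pos 4: 10001 XOR 10111 = 00110
  pos 6: 11000 XOR 10111 = 01111
  pos 7: 11110 XOR 10111 = 01001
  pos 8: 10010 XOR 10111 = 00101
Remainder (last 4 bits) = 0101. This is the CRC / FCS.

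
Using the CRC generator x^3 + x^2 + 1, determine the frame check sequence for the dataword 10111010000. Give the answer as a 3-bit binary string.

Append 3 zeros: 10111010000000. Divide by 1101 (XOR where the leading bit is 1):
  pos 0: 1011 XOR 1101 = 0110
  pos 1: 1101 XOR 1101 = 0000
  pos 6: 1000 XOR 1101 = 0101
  pos 7: 1010 XOR 1101 = 0111
  pos 8: 1110 XOR 1101 = 0011
  pos 10: 1100 XOR 1101 = 0001
Remainder (last 3 bits) = 001. This is the CRC / FCS.

001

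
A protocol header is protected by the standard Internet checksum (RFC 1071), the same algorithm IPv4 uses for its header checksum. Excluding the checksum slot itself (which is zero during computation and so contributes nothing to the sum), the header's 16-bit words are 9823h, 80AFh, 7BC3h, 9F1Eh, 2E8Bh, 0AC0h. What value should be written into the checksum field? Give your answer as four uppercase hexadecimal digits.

One's-complement addition (fold any carry out of bit 15 back into bit 0):
  0x9823 + 0x80AF = 0x118D2 → wrap carry → 0x18D3
  0x18D3 + 0x7BC3 = 0x09496
  0x9496 + 0x9F1E = 0x133B4 → wrap carry → 0x33B5
  0x33B5 + 0x2E8B = 0x06240
  0x6240 + 0x0AC0 = 0x06D00
One's-complement sum = 0x6D00.
Checksum = ~0x6D00 & 0xFFFF = 0x92FF.

92FF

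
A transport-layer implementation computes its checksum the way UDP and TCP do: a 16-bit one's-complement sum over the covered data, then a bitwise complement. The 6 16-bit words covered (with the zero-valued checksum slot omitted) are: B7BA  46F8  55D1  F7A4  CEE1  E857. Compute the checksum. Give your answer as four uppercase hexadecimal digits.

One's-complement addition (fold any carry out of bit 15 back into bit 0):
  0xB7BA + 0x46F8 = 0x0FEB2
  0xFEB2 + 0x55D1 = 0x15483 → wrap carry → 0x5484
  0x5484 + 0xF7A4 = 0x14C28 → wrap carry → 0x4C29
  0x4C29 + 0xCEE1 = 0x11B0A → wrap carry → 0x1B0B
  0x1B0B + 0xE857 = 0x10362 → wrap carry → 0x0363
One's-complement sum = 0x0363.
Checksum = ~0x0363 & 0xFFFF = 0xFC9C.

FC9C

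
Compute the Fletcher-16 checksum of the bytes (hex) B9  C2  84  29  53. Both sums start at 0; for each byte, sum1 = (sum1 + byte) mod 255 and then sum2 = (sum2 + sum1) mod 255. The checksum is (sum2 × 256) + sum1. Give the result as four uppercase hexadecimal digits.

DE7D

Running sums (mod 255):
  after byte 0 (B9): sum1=185, sum2=185
  after byte 1 (C2): sum1=124, sum2=54
  after byte 2 (84): sum1=1, sum2=55
  after byte 3 (29): sum1=42, sum2=97
  after byte 4 (53): sum1=125, sum2=222
Checksum = sum2·256 + sum1 = 222·256 + 125 = 56957 = 0xDE7D.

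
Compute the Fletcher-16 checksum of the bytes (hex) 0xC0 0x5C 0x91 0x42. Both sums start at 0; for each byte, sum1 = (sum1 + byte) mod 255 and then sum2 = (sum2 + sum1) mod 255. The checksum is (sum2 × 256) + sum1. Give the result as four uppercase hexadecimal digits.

7DF0

Running sums (mod 255):
  after byte 0 (0xC0): sum1=192, sum2=192
  after byte 1 (0x5C): sum1=29, sum2=221
  after byte 2 (0x91): sum1=174, sum2=140
  after byte 3 (0x42): sum1=240, sum2=125
Checksum = sum2·256 + sum1 = 125·256 + 240 = 32240 = 0x7DF0.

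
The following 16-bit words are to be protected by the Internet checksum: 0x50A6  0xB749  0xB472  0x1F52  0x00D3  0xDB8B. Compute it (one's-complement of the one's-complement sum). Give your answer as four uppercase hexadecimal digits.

One's-complement addition (fold any carry out of bit 15 back into bit 0):
  0x50A6 + 0xB749 = 0x107EF → wrap carry → 0x07F0
  0x07F0 + 0xB472 = 0x0BC62
  0xBC62 + 0x1F52 = 0x0DBB4
  0xDBB4 + 0x00D3 = 0x0DC87
  0xDC87 + 0xDB8B = 0x1B812 → wrap carry → 0xB813
One's-complement sum = 0xB813.
Checksum = ~0xB813 & 0xFFFF = 0x47EC.

47EC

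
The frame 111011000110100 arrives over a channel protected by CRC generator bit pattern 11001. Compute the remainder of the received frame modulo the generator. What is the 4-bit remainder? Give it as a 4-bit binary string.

Modulo-2 division of 111011000110100 by 11001:
  pos 0: 11101 XOR 11001 = 00100
  pos 2: 10010 XOR 11001 = 01011
  pos 3: 10110 XOR 11001 = 01111
  pos 4: 11110 XOR 11001 = 00111
  pos 6: 11111 XOR 11001 = 00110
  pos 8: 11001 XOR 11001 = 00000
Remainder = 0000 (zero — the frame passes the CRC check).

0000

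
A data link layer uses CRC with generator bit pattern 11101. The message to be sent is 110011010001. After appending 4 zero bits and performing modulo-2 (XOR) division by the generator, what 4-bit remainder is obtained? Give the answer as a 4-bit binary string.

1001

Append 4 zeros: 1100110100010000. Divide by 11101 (XOR where the leading bit is 1):
  pos 0: 11001 XOR 11101 = 00100
  pos 2: 10010 XOR 11101 = 01111
  pos 3: 11111 XOR 11101 = 00010
  pos 6: 10000 XOR 11101 = 01101
  pos 7: 11011 XOR 11101 = 00110
  pos 9: 11000 XOR 11101 = 00101
  pos 11: 10100 XOR 11101 = 01001
Remainder (last 4 bits) = 1001. This is the CRC / FCS.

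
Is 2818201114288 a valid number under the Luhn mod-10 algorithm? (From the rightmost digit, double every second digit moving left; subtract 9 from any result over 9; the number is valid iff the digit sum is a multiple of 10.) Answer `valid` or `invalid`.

invalid

From the right, keep odd positions and double even positions (subtract 9 from any doubled value over 9):
  doubled (positions 2,4,...): 7 8 2 0 7 7 → sum 31
  kept (positions 1,3,...): 8 2 1 1 2 1 2 → sum 17
Total = 48.
48 mod 10 = 8, so the number is invalid.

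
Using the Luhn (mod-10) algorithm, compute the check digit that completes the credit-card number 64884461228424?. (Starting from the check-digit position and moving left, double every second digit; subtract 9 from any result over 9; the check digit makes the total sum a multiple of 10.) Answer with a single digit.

9

Partial digits right→left: 4 2 4 8 2 2 1 6 4 4 8 8 4 6
Double every second digit counting from the check-digit position (so the 1st, 3rd, 5th, ... of the partial from the right).
  doubled (with −9 where >9): 8 8 4 2 8 7 8 → sum 45
  kept as-is: 2 8 2 6 4 8 6 → sum 36
Total = 45 + 36 = 81.
Check digit = (10 − (81 mod 10)) mod 10 = 9.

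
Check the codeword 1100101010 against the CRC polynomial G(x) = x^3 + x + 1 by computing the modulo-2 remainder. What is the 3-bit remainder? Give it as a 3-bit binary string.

000

Modulo-2 division of 1100101010 by 1011:
  pos 0: 1100 XOR 1011 = 0111
  pos 1: 1111 XOR 1011 = 0100
  pos 2: 1000 XOR 1011 = 0011
  pos 4: 1110 XOR 1011 = 0101
  pos 5: 1011 XOR 1011 = 0000
Remainder = 000 (zero — the frame passes the CRC check).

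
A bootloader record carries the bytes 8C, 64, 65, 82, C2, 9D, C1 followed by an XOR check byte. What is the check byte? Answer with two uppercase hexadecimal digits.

91

XOR the bytes together:
  start with 0x8C
  0x8C ⊕ 0x64 = 0xE8
  0xE8 ⊕ 0x65 = 0x8D
  0x8D ⊕ 0x82 = 0x0F
  0x0F ⊕ 0xC2 = 0xCD
  0xCD ⊕ 0x9D = 0x50
  0x50 ⊕ 0xC1 = 0x91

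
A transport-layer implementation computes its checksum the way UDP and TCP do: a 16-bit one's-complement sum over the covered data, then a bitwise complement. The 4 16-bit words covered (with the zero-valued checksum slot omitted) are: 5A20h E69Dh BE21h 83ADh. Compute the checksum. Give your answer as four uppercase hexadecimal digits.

One's-complement addition (fold any carry out of bit 15 back into bit 0):
  0x5A20 + 0xE69D = 0x140BD → wrap carry → 0x40BE
  0x40BE + 0xBE21 = 0x0FEDF
  0xFEDF + 0x83AD = 0x1828C → wrap carry → 0x828D
One's-complement sum = 0x828D.
Checksum = ~0x828D & 0xFFFF = 0x7D72.

7D72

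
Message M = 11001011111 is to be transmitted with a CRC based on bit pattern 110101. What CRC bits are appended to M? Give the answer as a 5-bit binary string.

Append 5 zeros: 1100101111100000. Divide by 110101 (XOR where the leading bit is 1):
  pos 0: 110010 XOR 110101 = 000111
  pos 3: 111111 XOR 110101 = 001010
  pos 5: 101011 XOR 110101 = 011110
  pos 6: 111100 XOR 110101 = 001001
  pos 8: 100100 XOR 110101 = 010001
  pos 9: 100010 XOR 110101 = 010111
  pos 10: 101110 XOR 110101 = 011011
Remainder (last 5 bits) = 11011. This is the CRC / FCS.

11011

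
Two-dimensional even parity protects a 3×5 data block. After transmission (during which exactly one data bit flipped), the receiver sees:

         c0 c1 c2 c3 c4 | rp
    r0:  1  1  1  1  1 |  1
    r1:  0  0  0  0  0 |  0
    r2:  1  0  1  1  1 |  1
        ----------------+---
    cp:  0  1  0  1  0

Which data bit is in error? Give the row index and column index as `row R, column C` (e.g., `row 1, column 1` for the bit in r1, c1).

row 2, column 3

Recompute each row's even parity and compare to rp:
  r0: data parity 1, sent rp 1 → ok
  r1: data parity 0, sent rp 0 → ok
  r2: data parity 0, sent rp 1 → mismatch
Recompute each column's even parity and compare to cp:
  c0: data parity 0, sent cp 0 → ok
  c1: data parity 1, sent cp 1 → ok
  c2: data parity 0, sent cp 0 → ok
  c3: data parity 0, sent cp 1 → mismatch
  c4: data parity 0, sent cp 0 → ok
Exactly one row (r2) and one column (c3) fail → the flipped bit is at their intersection.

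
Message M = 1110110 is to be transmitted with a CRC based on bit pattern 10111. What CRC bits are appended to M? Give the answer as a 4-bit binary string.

Append 4 zeros: 11101100000. Divide by 10111 (XOR where the leading bit is 1):
  pos 0: 11101 XOR 10111 = 01010
  pos 1: 10101 XOR 10111 = 00010
  pos 4: 10000 XOR 10111 = 00111
  pos 6: 11100 XOR 10111 = 01011
Remainder (last 4 bits) = 1011. This is the CRC / FCS.

1011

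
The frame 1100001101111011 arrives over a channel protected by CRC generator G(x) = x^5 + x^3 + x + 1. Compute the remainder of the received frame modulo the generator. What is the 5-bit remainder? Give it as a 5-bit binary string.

00000

Modulo-2 division of 1100001101111011 by 101011:
  pos 0: 110000 XOR 101011 = 011011
  pos 1: 110111 XOR 101011 = 011100
  pos 2: 111001 XOR 101011 = 010010
  pos 3: 100100 XOR 101011 = 001111
  pos 5: 111111 XOR 101011 = 010100
  pos 6: 101001 XOR 101011 = 000010
  pos 10: 101011 XOR 101011 = 000000
Remainder = 00000 (zero — the frame passes the CRC check).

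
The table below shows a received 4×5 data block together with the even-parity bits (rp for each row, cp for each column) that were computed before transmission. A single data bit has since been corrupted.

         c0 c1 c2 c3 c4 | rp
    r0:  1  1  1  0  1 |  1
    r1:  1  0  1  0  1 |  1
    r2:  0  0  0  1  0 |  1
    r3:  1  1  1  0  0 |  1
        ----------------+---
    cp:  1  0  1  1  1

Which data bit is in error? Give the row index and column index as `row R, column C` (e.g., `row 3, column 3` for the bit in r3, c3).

row 0, column 4

Recompute each row's even parity and compare to rp:
  r0: data parity 0, sent rp 1 → mismatch
  r1: data parity 1, sent rp 1 → ok
  r2: data parity 1, sent rp 1 → ok
  r3: data parity 1, sent rp 1 → ok
Recompute each column's even parity and compare to cp:
  c0: data parity 1, sent cp 1 → ok
  c1: data parity 0, sent cp 0 → ok
  c2: data parity 1, sent cp 1 → ok
  c3: data parity 1, sent cp 1 → ok
  c4: data parity 0, sent cp 1 → mismatch
Exactly one row (r0) and one column (c4) fail → the flipped bit is at their intersection.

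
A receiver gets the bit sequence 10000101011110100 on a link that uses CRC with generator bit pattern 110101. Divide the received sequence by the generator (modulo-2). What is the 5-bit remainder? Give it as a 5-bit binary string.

Modulo-2 division of 10000101011110100 by 110101:
  pos 0: 100001 XOR 110101 = 010100
  pos 1: 101000 XOR 110101 = 011101
  pos 2: 111011 XOR 110101 = 001110
  pos 4: 111001 XOR 110101 = 001100
  pos 6: 110011 XOR 110101 = 000110
  pos 9: 110101 XOR 110101 = 000000
Remainder = 00000 (zero — the frame passes the CRC check).

00000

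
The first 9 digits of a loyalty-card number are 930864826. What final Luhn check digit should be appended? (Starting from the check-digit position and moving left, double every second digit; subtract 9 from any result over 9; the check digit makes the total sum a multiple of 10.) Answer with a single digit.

Partial digits right→left: 6 2 8 4 6 8 0 3 9
Double every second digit counting from the check-digit position (so the 1st, 3rd, 5th, ... of the partial from the right).
  doubled (with −9 where >9): 3 7 3 0 9 → sum 22
  kept as-is: 2 4 8 3 → sum 17
Total = 22 + 17 = 39.
Check digit = (10 − (39 mod 10)) mod 10 = 1.

1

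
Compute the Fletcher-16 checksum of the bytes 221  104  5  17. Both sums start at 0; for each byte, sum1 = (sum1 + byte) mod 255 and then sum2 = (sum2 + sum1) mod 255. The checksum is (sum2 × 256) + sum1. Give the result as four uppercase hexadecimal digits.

Running sums (mod 255):
  after byte 0 (221): sum1=221, sum2=221
  after byte 1 (104): sum1=70, sum2=36
  after byte 2 (5): sum1=75, sum2=111
  after byte 3 (17): sum1=92, sum2=203
Checksum = sum2·256 + sum1 = 203·256 + 92 = 52060 = 0xCB5C.

CB5C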